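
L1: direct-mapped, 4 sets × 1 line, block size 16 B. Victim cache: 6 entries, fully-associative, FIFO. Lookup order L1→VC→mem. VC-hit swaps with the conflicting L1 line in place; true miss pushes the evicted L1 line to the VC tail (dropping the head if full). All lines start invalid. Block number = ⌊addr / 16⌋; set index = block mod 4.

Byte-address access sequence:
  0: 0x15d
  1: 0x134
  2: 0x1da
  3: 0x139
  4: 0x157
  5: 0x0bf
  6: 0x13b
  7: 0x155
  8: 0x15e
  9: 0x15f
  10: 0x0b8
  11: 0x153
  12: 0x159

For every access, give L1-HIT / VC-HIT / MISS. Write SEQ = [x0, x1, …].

#0 0x15d→b21/s1 MISS; vc=[]
#1 0x134→b19/s3 MISS; vc=[]
#2 0x1da→b29/s1 MISS; vc=[21]
#3 0x139→b19/s3 L1-HIT; vc=[21]
#4 0x157→b21/s1 VC-HIT; vc=[29]
#5 0xbf→b11/s3 MISS; vc=[29,19]
#6 0x13b→b19/s3 VC-HIT; vc=[29,11]
#7 0x155→b21/s1 L1-HIT; vc=[29,11]
#8 0x15e→b21/s1 L1-HIT; vc=[29,11]
#9 0x15f→b21/s1 L1-HIT; vc=[29,11]
#10 0xb8→b11/s3 VC-HIT; vc=[29,19]
#11 0x153→b21/s1 L1-HIT; vc=[29,19]
#12 0x159→b21/s1 L1-HIT; vc=[29,19]

SEQ = [MISS, MISS, MISS, L1-HIT, VC-HIT, MISS, VC-HIT, L1-HIT, L1-HIT, L1-HIT, VC-HIT, L1-HIT, L1-HIT]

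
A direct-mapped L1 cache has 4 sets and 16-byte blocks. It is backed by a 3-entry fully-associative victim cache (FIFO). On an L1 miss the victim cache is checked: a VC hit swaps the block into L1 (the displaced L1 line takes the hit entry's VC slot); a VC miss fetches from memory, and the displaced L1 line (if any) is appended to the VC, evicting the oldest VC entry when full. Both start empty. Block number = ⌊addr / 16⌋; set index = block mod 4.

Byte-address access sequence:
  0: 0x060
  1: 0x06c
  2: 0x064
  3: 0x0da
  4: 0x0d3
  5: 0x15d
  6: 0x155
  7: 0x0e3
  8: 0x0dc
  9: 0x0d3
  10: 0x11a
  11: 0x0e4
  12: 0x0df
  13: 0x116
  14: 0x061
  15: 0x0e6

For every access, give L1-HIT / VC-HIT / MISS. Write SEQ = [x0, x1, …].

#0 0x60→b6/s2 MISS; vc=[]
#1 0x6c→b6/s2 L1-HIT; vc=[]
#2 0x64→b6/s2 L1-HIT; vc=[]
#3 0xda→b13/s1 MISS; vc=[]
#4 0xd3→b13/s1 L1-HIT; vc=[]
#5 0x15d→b21/s1 MISS; vc=[13]
#6 0x155→b21/s1 L1-HIT; vc=[13]
#7 0xe3→b14/s2 MISS; vc=[13,6]
#8 0xdc→b13/s1 VC-HIT; vc=[21,6]
#9 0xd3→b13/s1 L1-HIT; vc=[21,6]
#10 0x11a→b17/s1 MISS; vc=[21,6,13]
#11 0xe4→b14/s2 L1-HIT; vc=[21,6,13]
#12 0xdf→b13/s1 VC-HIT; vc=[21,6,17]
#13 0x116→b17/s1 VC-HIT; vc=[21,6,13]
#14 0x61→b6/s2 VC-HIT; vc=[21,14,13]
#15 0xe6→b14/s2 VC-HIT; vc=[21,6,13]

SEQ = [MISS, L1-HIT, L1-HIT, MISS, L1-HIT, MISS, L1-HIT, MISS, VC-HIT, L1-HIT, MISS, L1-HIT, VC-HIT, VC-HIT, VC-HIT, VC-HIT]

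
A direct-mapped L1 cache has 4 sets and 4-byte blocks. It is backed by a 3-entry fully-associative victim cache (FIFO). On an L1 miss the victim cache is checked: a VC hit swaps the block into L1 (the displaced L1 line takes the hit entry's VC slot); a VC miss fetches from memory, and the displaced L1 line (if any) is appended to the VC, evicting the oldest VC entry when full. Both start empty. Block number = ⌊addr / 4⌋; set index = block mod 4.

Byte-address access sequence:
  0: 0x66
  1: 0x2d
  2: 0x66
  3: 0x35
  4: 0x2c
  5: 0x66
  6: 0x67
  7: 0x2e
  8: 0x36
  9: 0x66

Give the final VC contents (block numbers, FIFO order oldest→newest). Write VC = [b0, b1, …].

VC = [13]

#0 0x66→b25/s1 MISS; vc=[]
#1 0x2d→b11/s3 MISS; vc=[]
#2 0x66→b25/s1 L1-HIT; vc=[]
#3 0x35→b13/s1 MISS; vc=[25]
#4 0x2c→b11/s3 L1-HIT; vc=[25]
#5 0x66→b25/s1 VC-HIT; vc=[13]
#6 0x67→b25/s1 L1-HIT; vc=[13]
#7 0x2e→b11/s3 L1-HIT; vc=[13]
#8 0x36→b13/s1 VC-HIT; vc=[25]
#9 0x66→b25/s1 VC-HIT; vc=[13]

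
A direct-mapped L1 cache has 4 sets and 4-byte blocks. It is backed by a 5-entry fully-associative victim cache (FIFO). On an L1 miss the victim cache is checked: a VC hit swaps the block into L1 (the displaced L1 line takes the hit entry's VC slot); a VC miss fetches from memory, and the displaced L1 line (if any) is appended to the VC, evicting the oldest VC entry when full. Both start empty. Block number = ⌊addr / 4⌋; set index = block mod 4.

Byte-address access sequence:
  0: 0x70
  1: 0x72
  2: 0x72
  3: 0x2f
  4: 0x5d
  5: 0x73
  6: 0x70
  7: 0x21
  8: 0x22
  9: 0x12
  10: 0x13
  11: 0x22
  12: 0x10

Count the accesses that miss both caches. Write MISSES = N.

  [0] addr=0x70 blk=28 s=0: MISS | VC []
  [1] addr=0x72 blk=28 s=0: L1-HIT | VC []
  [2] addr=0x72 blk=28 s=0: L1-HIT | VC []
  [3] addr=0x2f blk=11 s=3: MISS | VC []
  [4] addr=0x5d blk=23 s=3: MISS | VC [11]
  [5] addr=0x73 blk=28 s=0: L1-HIT | VC [11]
  [6] addr=0x70 blk=28 s=0: L1-HIT | VC [11]
  [7] addr=0x21 blk=8 s=0: MISS | VC [11, 28]
  [8] addr=0x22 blk=8 s=0: L1-HIT | VC [11, 28]
  [9] addr=0x12 blk=4 s=0: MISS | VC [11, 28, 8]
  [10] addr=0x13 blk=4 s=0: L1-HIT | VC [11, 28, 8]
  [11] addr=0x22 blk=8 s=0: VC-HIT | VC [11, 28, 4]
  [12] addr=0x10 blk=4 s=0: VC-HIT | VC [11, 28, 8]

MISSES = 5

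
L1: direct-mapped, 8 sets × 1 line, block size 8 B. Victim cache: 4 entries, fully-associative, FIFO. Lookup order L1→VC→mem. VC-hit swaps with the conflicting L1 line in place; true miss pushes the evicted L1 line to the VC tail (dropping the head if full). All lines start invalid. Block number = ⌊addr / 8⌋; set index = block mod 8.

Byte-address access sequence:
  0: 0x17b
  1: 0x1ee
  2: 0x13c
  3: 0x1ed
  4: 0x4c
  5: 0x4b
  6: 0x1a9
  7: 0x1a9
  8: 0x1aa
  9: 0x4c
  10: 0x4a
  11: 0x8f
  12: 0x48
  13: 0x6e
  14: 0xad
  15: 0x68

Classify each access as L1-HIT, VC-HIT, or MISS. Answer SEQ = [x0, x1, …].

#0 0x17b→b47/s7 MISS; vc=[]
#1 0x1ee→b61/s5 MISS; vc=[]
#2 0x13c→b39/s7 MISS; vc=[47]
#3 0x1ed→b61/s5 L1-HIT; vc=[47]
#4 0x4c→b9/s1 MISS; vc=[47]
#5 0x4b→b9/s1 L1-HIT; vc=[47]
#6 0x1a9→b53/s5 MISS; vc=[47,61]
#7 0x1a9→b53/s5 L1-HIT; vc=[47,61]
#8 0x1aa→b53/s5 L1-HIT; vc=[47,61]
#9 0x4c→b9/s1 L1-HIT; vc=[47,61]
#10 0x4a→b9/s1 L1-HIT; vc=[47,61]
#11 0x8f→b17/s1 MISS; vc=[47,61,9]
#12 0x48→b9/s1 VC-HIT; vc=[47,61,17]
#13 0x6e→b13/s5 MISS; vc=[47,61,17,53]
#14 0xad→b21/s5 MISS; vc=[61,17,53,13]
#15 0x68→b13/s5 VC-HIT; vc=[61,17,53,21]

SEQ = [MISS, MISS, MISS, L1-HIT, MISS, L1-HIT, MISS, L1-HIT, L1-HIT, L1-HIT, L1-HIT, MISS, VC-HIT, MISS, MISS, VC-HIT]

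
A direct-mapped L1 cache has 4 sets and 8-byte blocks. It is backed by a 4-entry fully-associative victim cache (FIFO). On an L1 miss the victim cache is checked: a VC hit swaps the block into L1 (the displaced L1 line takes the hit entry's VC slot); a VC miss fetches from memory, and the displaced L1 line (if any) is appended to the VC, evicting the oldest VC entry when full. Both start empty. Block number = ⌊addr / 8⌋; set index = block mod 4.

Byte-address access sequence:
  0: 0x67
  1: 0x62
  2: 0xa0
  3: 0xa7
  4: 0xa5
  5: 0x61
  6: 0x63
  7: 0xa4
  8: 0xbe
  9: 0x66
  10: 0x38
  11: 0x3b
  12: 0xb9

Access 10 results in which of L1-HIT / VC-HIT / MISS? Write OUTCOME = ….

  [0] addr=0x67 blk=12 s=0: MISS | VC []
  [1] addr=0x62 blk=12 s=0: L1-HIT | VC []
  [2] addr=0xa0 blk=20 s=0: MISS | VC [12]
  [3] addr=0xa7 blk=20 s=0: L1-HIT | VC [12]
  [4] addr=0xa5 blk=20 s=0: L1-HIT | VC [12]
  [5] addr=0x61 blk=12 s=0: VC-HIT | VC [20]
  [6] addr=0x63 blk=12 s=0: L1-HIT | VC [20]
  [7] addr=0xa4 blk=20 s=0: VC-HIT | VC [12]
  [8] addr=0xbe blk=23 s=3: MISS | VC [12]
  [9] addr=0x66 blk=12 s=0: VC-HIT | VC [20]
  [10] addr=0x38 blk=7 s=3: MISS | VC [20, 23]
  [11] addr=0x3b blk=7 s=3: L1-HIT | VC [20, 23]
  [12] addr=0xb9 blk=23 s=3: VC-HIT | VC [20, 7]

OUTCOME = MISS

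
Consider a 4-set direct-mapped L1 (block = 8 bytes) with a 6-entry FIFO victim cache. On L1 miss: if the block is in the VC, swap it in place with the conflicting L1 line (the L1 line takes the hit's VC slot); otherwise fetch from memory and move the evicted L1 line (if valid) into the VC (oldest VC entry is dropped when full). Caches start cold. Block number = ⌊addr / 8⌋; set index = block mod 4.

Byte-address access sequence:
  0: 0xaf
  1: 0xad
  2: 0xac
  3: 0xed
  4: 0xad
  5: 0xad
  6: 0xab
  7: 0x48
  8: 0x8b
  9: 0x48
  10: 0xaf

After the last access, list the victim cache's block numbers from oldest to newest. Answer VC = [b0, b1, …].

VC = [29, 9, 17]

#0 0xaf→b21/s1 MISS; vc=[]
#1 0xad→b21/s1 L1-HIT; vc=[]
#2 0xac→b21/s1 L1-HIT; vc=[]
#3 0xed→b29/s1 MISS; vc=[21]
#4 0xad→b21/s1 VC-HIT; vc=[29]
#5 0xad→b21/s1 L1-HIT; vc=[29]
#6 0xab→b21/s1 L1-HIT; vc=[29]
#7 0x48→b9/s1 MISS; vc=[29,21]
#8 0x8b→b17/s1 MISS; vc=[29,21,9]
#9 0x48→b9/s1 VC-HIT; vc=[29,21,17]
#10 0xaf→b21/s1 VC-HIT; vc=[29,9,17]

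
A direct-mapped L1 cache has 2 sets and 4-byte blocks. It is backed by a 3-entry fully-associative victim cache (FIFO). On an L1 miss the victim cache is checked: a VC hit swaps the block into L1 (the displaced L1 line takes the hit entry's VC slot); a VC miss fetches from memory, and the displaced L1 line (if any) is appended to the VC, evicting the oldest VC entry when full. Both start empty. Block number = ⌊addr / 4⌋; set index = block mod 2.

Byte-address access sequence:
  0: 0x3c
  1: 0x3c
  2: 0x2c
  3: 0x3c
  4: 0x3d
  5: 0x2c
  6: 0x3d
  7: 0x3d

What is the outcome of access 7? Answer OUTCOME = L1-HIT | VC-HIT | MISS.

#0 0x3c→b15/s1 MISS; vc=[]
#1 0x3c→b15/s1 L1-HIT; vc=[]
#2 0x2c→b11/s1 MISS; vc=[15]
#3 0x3c→b15/s1 VC-HIT; vc=[11]
#4 0x3d→b15/s1 L1-HIT; vc=[11]
#5 0x2c→b11/s1 VC-HIT; vc=[15]
#6 0x3d→b15/s1 VC-HIT; vc=[11]
#7 0x3d→b15/s1 L1-HIT; vc=[11]

OUTCOME = L1-HIT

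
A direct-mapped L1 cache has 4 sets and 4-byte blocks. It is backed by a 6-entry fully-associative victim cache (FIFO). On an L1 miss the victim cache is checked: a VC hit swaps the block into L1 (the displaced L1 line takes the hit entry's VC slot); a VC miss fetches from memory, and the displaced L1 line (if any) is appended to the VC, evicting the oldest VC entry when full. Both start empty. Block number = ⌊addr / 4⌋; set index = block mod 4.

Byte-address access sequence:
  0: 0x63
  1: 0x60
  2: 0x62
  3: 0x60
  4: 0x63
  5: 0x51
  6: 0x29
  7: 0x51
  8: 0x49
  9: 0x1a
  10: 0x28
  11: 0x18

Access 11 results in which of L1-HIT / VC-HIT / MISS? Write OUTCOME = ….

0: 0x63 (blk 24, set 0) → MISS  vc=[]
1: 0x60 (blk 24, set 0) → L1-HIT  vc=[]
2: 0x62 (blk 24, set 0) → L1-HIT  vc=[]
3: 0x60 (blk 24, set 0) → L1-HIT  vc=[]
4: 0x63 (blk 24, set 0) → L1-HIT  vc=[]
5: 0x51 (blk 20, set 0) → MISS  vc=[24]
6: 0x29 (blk 10, set 2) → MISS  vc=[24]
7: 0x51 (blk 20, set 0) → L1-HIT  vc=[24]
8: 0x49 (blk 18, set 2) → MISS  vc=[24, 10]
9: 0x1a (blk 6, set 2) → MISS  vc=[24, 10, 18]
10: 0x28 (blk 10, set 2) → VC-HIT  vc=[24, 6, 18]
11: 0x18 (blk 6, set 2) → VC-HIT  vc=[24, 10, 18]

OUTCOME = VC-HIT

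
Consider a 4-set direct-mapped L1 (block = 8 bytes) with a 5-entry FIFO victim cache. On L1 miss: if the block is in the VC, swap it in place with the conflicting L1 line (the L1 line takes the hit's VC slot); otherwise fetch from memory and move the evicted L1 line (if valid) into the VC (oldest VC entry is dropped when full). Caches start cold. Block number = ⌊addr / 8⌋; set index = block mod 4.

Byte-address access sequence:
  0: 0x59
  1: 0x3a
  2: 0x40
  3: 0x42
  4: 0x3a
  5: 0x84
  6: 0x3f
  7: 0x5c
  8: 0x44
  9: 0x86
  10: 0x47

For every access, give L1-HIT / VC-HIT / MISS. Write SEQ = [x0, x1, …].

#0 0x59→b11/s3 MISS; vc=[]
#1 0x3a→b7/s3 MISS; vc=[11]
#2 0x40→b8/s0 MISS; vc=[11]
#3 0x42→b8/s0 L1-HIT; vc=[11]
#4 0x3a→b7/s3 L1-HIT; vc=[11]
#5 0x84→b16/s0 MISS; vc=[11,8]
#6 0x3f→b7/s3 L1-HIT; vc=[11,8]
#7 0x5c→b11/s3 VC-HIT; vc=[7,8]
#8 0x44→b8/s0 VC-HIT; vc=[7,16]
#9 0x86→b16/s0 VC-HIT; vc=[7,8]
#10 0x47→b8/s0 VC-HIT; vc=[7,16]

SEQ = [MISS, MISS, MISS, L1-HIT, L1-HIT, MISS, L1-HIT, VC-HIT, VC-HIT, VC-HIT, VC-HIT]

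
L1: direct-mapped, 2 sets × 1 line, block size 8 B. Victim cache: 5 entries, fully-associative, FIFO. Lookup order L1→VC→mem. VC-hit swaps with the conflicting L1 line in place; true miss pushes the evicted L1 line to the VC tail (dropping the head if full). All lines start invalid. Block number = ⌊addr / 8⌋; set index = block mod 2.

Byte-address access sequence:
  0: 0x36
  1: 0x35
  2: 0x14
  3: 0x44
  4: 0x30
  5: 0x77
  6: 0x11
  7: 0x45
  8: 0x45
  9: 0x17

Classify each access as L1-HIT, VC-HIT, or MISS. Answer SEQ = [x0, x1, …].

0: 0x36 (blk 6, set 0) → MISS  vc=[]
1: 0x35 (blk 6, set 0) → L1-HIT  vc=[]
2: 0x14 (blk 2, set 0) → MISS  vc=[6]
3: 0x44 (blk 8, set 0) → MISS  vc=[6, 2]
4: 0x30 (blk 6, set 0) → VC-HIT  vc=[8, 2]
5: 0x77 (blk 14, set 0) → MISS  vc=[8, 2, 6]
6: 0x11 (blk 2, set 0) → VC-HIT  vc=[8, 14, 6]
7: 0x45 (blk 8, set 0) → VC-HIT  vc=[2, 14, 6]
8: 0x45 (blk 8, set 0) → L1-HIT  vc=[2, 14, 6]
9: 0x17 (blk 2, set 0) → VC-HIT  vc=[8, 14, 6]

SEQ = [MISS, L1-HIT, MISS, MISS, VC-HIT, MISS, VC-HIT, VC-HIT, L1-HIT, VC-HIT]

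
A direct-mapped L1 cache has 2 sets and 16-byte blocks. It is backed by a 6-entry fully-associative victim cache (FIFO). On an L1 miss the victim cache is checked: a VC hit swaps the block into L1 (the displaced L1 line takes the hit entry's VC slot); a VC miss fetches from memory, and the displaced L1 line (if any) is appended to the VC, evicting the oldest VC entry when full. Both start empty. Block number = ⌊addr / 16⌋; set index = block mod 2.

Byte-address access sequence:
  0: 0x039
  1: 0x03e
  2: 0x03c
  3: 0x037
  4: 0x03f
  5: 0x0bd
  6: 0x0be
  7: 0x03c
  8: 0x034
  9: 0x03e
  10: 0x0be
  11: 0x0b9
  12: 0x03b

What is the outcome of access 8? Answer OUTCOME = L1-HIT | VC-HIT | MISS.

  [0] addr=0x39 blk=3 s=1: MISS | VC []
  [1] addr=0x3e blk=3 s=1: L1-HIT | VC []
  [2] addr=0x3c blk=3 s=1: L1-HIT | VC []
  [3] addr=0x37 blk=3 s=1: L1-HIT | VC []
  [4] addr=0x3f blk=3 s=1: L1-HIT | VC []
  [5] addr=0xbd blk=11 s=1: MISS | VC [3]
  [6] addr=0xbe blk=11 s=1: L1-HIT | VC [3]
  [7] addr=0x3c blk=3 s=1: VC-HIT | VC [11]
  [8] addr=0x34 blk=3 s=1: L1-HIT | VC [11]
  [9] addr=0x3e blk=3 s=1: L1-HIT | VC [11]
  [10] addr=0xbe blk=11 s=1: VC-HIT | VC [3]
  [11] addr=0xb9 blk=11 s=1: L1-HIT | VC [3]
  [12] addr=0x3b blk=3 s=1: VC-HIT | VC [11]

OUTCOME = L1-HIT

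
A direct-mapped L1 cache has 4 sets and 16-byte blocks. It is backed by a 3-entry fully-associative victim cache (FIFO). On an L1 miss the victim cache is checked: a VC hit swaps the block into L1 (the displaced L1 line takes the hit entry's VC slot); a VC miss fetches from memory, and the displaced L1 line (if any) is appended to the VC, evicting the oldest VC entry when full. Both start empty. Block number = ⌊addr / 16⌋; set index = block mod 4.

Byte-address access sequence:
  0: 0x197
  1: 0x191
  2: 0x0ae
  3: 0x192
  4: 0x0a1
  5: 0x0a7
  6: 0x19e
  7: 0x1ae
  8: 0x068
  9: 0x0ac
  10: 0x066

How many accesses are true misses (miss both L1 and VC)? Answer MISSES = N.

0: 0x197 (blk 25, set 1) → MISS  vc=[]
1: 0x191 (blk 25, set 1) → L1-HIT  vc=[]
2: 0xae (blk 10, set 2) → MISS  vc=[]
3: 0x192 (blk 25, set 1) → L1-HIT  vc=[]
4: 0xa1 (blk 10, set 2) → L1-HIT  vc=[]
5: 0xa7 (blk 10, set 2) → L1-HIT  vc=[]
6: 0x19e (blk 25, set 1) → L1-HIT  vc=[]
7: 0x1ae (blk 26, set 2) → MISS  vc=[10]
8: 0x68 (blk 6, set 2) → MISS  vc=[10, 26]
9: 0xac (blk 10, set 2) → VC-HIT  vc=[6, 26]
10: 0x66 (blk 6, set 2) → VC-HIT  vc=[10, 26]

MISSES = 4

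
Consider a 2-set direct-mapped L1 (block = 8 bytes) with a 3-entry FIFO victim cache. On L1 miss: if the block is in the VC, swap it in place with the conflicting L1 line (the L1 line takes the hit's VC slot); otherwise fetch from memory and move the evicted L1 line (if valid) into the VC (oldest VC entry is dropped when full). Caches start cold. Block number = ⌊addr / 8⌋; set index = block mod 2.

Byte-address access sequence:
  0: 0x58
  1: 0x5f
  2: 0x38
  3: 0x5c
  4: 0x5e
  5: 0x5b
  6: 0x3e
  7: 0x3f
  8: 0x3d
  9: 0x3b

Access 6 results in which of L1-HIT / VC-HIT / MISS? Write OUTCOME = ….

OUTCOME = VC-HIT

0: 0x58 (blk 11, set 1) → MISS  vc=[]
1: 0x5f (blk 11, set 1) → L1-HIT  vc=[]
2: 0x38 (blk 7, set 1) → MISS  vc=[11]
3: 0x5c (blk 11, set 1) → VC-HIT  vc=[7]
4: 0x5e (blk 11, set 1) → L1-HIT  vc=[7]
5: 0x5b (blk 11, set 1) → L1-HIT  vc=[7]
6: 0x3e (blk 7, set 1) → VC-HIT  vc=[11]
7: 0x3f (blk 7, set 1) → L1-HIT  vc=[11]
8: 0x3d (blk 7, set 1) → L1-HIT  vc=[11]
9: 0x3b (blk 7, set 1) → L1-HIT  vc=[11]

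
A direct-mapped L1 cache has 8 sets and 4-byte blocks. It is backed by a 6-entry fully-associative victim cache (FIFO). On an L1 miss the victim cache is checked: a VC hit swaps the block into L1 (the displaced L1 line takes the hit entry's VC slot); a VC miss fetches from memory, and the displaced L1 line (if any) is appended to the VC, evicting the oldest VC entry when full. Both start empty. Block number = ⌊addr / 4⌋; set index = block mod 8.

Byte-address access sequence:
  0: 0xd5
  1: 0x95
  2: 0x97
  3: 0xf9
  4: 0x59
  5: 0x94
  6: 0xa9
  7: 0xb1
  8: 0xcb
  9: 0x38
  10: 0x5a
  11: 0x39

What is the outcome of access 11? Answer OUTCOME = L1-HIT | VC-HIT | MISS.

OUTCOME = VC-HIT

  [0] addr=0xd5 blk=53 s=5: MISS | VC []
  [1] addr=0x95 blk=37 s=5: MISS | VC [53]
  [2] addr=0x97 blk=37 s=5: L1-HIT | VC [53]
  [3] addr=0xf9 blk=62 s=6: MISS | VC [53]
  [4] addr=0x59 blk=22 s=6: MISS | VC [53, 62]
  [5] addr=0x94 blk=37 s=5: L1-HIT | VC [53, 62]
  [6] addr=0xa9 blk=42 s=2: MISS | VC [53, 62]
  [7] addr=0xb1 blk=44 s=4: MISS | VC [53, 62]
  [8] addr=0xcb blk=50 s=2: MISS | VC [53, 62, 42]
  [9] addr=0x38 blk=14 s=6: MISS | VC [53, 62, 42, 22]
  [10] addr=0x5a blk=22 s=6: VC-HIT | VC [53, 62, 42, 14]
  [11] addr=0x39 blk=14 s=6: VC-HIT | VC [53, 62, 42, 22]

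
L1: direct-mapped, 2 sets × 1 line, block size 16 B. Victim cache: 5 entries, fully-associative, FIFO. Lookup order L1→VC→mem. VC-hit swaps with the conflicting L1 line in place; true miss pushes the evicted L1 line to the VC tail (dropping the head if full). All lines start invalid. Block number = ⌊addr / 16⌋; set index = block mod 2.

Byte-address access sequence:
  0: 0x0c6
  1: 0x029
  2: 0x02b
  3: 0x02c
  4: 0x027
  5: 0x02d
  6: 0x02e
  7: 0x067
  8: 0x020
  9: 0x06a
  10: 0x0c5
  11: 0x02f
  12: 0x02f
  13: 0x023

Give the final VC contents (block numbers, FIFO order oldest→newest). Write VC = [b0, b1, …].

VC = [6, 12]

#0 0xc6→b12/s0 MISS; vc=[]
#1 0x29→b2/s0 MISS; vc=[12]
#2 0x2b→b2/s0 L1-HIT; vc=[12]
#3 0x2c→b2/s0 L1-HIT; vc=[12]
#4 0x27→b2/s0 L1-HIT; vc=[12]
#5 0x2d→b2/s0 L1-HIT; vc=[12]
#6 0x2e→b2/s0 L1-HIT; vc=[12]
#7 0x67→b6/s0 MISS; vc=[12,2]
#8 0x20→b2/s0 VC-HIT; vc=[12,6]
#9 0x6a→b6/s0 VC-HIT; vc=[12,2]
#10 0xc5→b12/s0 VC-HIT; vc=[6,2]
#11 0x2f→b2/s0 VC-HIT; vc=[6,12]
#12 0x2f→b2/s0 L1-HIT; vc=[6,12]
#13 0x23→b2/s0 L1-HIT; vc=[6,12]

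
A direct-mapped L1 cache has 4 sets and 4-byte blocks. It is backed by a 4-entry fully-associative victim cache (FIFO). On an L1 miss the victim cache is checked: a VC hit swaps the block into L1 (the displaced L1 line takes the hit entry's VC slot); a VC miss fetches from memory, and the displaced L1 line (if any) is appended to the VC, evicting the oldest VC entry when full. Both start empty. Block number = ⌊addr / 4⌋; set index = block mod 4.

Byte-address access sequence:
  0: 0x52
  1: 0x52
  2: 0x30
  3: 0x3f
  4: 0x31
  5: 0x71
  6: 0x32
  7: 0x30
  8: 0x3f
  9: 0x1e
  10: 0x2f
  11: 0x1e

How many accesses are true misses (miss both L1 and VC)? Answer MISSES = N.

  [0] addr=0x52 blk=20 s=0: MISS | VC []
  [1] addr=0x52 blk=20 s=0: L1-HIT | VC []
  [2] addr=0x30 blk=12 s=0: MISS | VC [20]
  [3] addr=0x3f blk=15 s=3: MISS | VC [20]
  [4] addr=0x31 blk=12 s=0: L1-HIT | VC [20]
  [5] addr=0x71 blk=28 s=0: MISS | VC [20, 12]
  [6] addr=0x32 blk=12 s=0: VC-HIT | VC [20, 28]
  [7] addr=0x30 blk=12 s=0: L1-HIT | VC [20, 28]
  [8] addr=0x3f blk=15 s=3: L1-HIT | VC [20, 28]
  [9] addr=0x1e blk=7 s=3: MISS | VC [20, 28, 15]
  [10] addr=0x2f blk=11 s=3: MISS | VC [20, 28, 15, 7]
  [11] addr=0x1e blk=7 s=3: VC-HIT | VC [20, 28, 15, 11]

MISSES = 6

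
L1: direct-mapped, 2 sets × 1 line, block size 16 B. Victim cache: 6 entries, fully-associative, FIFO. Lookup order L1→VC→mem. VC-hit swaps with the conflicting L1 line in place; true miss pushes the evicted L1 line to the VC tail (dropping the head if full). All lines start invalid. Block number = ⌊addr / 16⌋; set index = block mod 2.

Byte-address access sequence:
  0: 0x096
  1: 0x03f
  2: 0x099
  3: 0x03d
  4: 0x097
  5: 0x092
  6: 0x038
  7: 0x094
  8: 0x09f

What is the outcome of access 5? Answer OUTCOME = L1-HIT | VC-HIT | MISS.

OUTCOME = L1-HIT

  [0] addr=0x96 blk=9 s=1: MISS | VC []
  [1] addr=0x3f blk=3 s=1: MISS | VC [9]
  [2] addr=0x99 blk=9 s=1: VC-HIT | VC [3]
  [3] addr=0x3d blk=3 s=1: VC-HIT | VC [9]
  [4] addr=0x97 blk=9 s=1: VC-HIT | VC [3]
  [5] addr=0x92 blk=9 s=1: L1-HIT | VC [3]
  [6] addr=0x38 blk=3 s=1: VC-HIT | VC [9]
  [7] addr=0x94 blk=9 s=1: VC-HIT | VC [3]
  [8] addr=0x9f blk=9 s=1: L1-HIT | VC [3]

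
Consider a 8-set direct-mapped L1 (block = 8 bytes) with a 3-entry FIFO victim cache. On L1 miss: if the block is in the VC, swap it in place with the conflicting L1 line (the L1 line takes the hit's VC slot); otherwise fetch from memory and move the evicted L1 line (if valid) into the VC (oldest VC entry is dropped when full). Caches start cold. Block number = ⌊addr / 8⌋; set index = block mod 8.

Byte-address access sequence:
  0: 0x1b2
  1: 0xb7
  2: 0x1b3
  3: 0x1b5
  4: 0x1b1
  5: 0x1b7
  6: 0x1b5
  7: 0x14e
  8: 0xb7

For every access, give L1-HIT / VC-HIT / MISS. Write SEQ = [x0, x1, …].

SEQ = [MISS, MISS, VC-HIT, L1-HIT, L1-HIT, L1-HIT, L1-HIT, MISS, VC-HIT]

  [0] addr=0x1b2 blk=54 s=6: MISS | VC []
  [1] addr=0xb7 blk=22 s=6: MISS | VC [54]
  [2] addr=0x1b3 blk=54 s=6: VC-HIT | VC [22]
  [3] addr=0x1b5 blk=54 s=6: L1-HIT | VC [22]
  [4] addr=0x1b1 blk=54 s=6: L1-HIT | VC [22]
  [5] addr=0x1b7 blk=54 s=6: L1-HIT | VC [22]
  [6] addr=0x1b5 blk=54 s=6: L1-HIT | VC [22]
  [7] addr=0x14e blk=41 s=1: MISS | VC [22]
  [8] addr=0xb7 blk=22 s=6: VC-HIT | VC [54]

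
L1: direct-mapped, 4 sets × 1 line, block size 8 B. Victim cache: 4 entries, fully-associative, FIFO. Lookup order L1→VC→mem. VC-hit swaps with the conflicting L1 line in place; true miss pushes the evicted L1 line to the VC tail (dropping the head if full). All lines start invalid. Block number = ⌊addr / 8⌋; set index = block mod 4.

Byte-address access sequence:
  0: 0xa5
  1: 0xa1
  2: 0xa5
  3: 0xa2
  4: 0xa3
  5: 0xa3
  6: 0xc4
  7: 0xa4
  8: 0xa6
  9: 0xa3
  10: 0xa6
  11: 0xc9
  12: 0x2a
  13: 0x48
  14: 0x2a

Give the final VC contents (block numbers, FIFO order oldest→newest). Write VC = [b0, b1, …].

VC = [24, 25, 9]

  [0] addr=0xa5 blk=20 s=0: MISS | VC []
  [1] addr=0xa1 blk=20 s=0: L1-HIT | VC []
  [2] addr=0xa5 blk=20 s=0: L1-HIT | VC []
  [3] addr=0xa2 blk=20 s=0: L1-HIT | VC []
  [4] addr=0xa3 blk=20 s=0: L1-HIT | VC []
  [5] addr=0xa3 blk=20 s=0: L1-HIT | VC []
  [6] addr=0xc4 blk=24 s=0: MISS | VC [20]
  [7] addr=0xa4 blk=20 s=0: VC-HIT | VC [24]
  [8] addr=0xa6 blk=20 s=0: L1-HIT | VC [24]
  [9] addr=0xa3 blk=20 s=0: L1-HIT | VC [24]
  [10] addr=0xa6 blk=20 s=0: L1-HIT | VC [24]
  [11] addr=0xc9 blk=25 s=1: MISS | VC [24]
  [12] addr=0x2a blk=5 s=1: MISS | VC [24, 25]
  [13] addr=0x48 blk=9 s=1: MISS | VC [24, 25, 5]
  [14] addr=0x2a blk=5 s=1: VC-HIT | VC [24, 25, 9]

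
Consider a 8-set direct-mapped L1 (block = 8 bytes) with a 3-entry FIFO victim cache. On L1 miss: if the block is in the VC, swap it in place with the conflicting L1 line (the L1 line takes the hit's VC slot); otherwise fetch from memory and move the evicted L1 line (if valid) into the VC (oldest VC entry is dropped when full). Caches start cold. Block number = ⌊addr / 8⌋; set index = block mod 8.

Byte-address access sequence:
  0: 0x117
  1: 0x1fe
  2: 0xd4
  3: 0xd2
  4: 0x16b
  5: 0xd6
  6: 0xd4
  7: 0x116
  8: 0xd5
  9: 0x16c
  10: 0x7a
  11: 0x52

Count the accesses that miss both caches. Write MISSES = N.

MISSES = 6

0: 0x117 (blk 34, set 2) → MISS  vc=[]
1: 0x1fe (blk 63, set 7) → MISS  vc=[]
2: 0xd4 (blk 26, set 2) → MISS  vc=[34]
3: 0xd2 (blk 26, set 2) → L1-HIT  vc=[34]
4: 0x16b (blk 45, set 5) → MISS  vc=[34]
5: 0xd6 (blk 26, set 2) → L1-HIT  vc=[34]
6: 0xd4 (blk 26, set 2) → L1-HIT  vc=[34]
7: 0x116 (blk 34, set 2) → VC-HIT  vc=[26]
8: 0xd5 (blk 26, set 2) → VC-HIT  vc=[34]
9: 0x16c (blk 45, set 5) → L1-HIT  vc=[34]
10: 0x7a (blk 15, set 7) → MISS  vc=[34, 63]
11: 0x52 (blk 10, set 2) → MISS  vc=[34, 63, 26]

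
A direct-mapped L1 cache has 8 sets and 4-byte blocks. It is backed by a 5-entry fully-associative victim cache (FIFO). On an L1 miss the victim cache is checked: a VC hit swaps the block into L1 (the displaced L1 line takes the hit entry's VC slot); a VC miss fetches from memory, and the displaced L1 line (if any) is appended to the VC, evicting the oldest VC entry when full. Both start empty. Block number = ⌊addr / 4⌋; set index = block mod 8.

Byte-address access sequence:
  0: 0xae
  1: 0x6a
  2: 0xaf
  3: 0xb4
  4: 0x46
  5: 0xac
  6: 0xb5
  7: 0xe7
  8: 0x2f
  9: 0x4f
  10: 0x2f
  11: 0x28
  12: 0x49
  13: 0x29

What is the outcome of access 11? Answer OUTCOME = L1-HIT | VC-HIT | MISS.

#0 0xae→b43/s3 MISS; vc=[]
#1 0x6a→b26/s2 MISS; vc=[]
#2 0xaf→b43/s3 L1-HIT; vc=[]
#3 0xb4→b45/s5 MISS; vc=[]
#4 0x46→b17/s1 MISS; vc=[]
#5 0xac→b43/s3 L1-HIT; vc=[]
#6 0xb5→b45/s5 L1-HIT; vc=[]
#7 0xe7→b57/s1 MISS; vc=[17]
#8 0x2f→b11/s3 MISS; vc=[17,43]
#9 0x4f→b19/s3 MISS; vc=[17,43,11]
#10 0x2f→b11/s3 VC-HIT; vc=[17,43,19]
#11 0x28→b10/s2 MISS; vc=[17,43,19,26]
#12 0x49→b18/s2 MISS; vc=[17,43,19,26,10]
#13 0x29→b10/s2 VC-HIT; vc=[17,43,19,26,18]

OUTCOME = MISS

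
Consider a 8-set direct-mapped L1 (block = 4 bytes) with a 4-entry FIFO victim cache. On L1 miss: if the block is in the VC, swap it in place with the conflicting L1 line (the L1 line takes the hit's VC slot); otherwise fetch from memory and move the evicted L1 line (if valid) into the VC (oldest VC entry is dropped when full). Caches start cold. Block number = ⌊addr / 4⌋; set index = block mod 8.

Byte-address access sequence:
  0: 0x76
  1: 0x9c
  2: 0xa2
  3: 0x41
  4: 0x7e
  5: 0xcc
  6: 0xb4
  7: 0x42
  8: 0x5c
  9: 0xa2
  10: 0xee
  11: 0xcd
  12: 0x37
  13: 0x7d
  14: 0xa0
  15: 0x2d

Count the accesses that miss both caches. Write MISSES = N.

MISSES = 11

  [0] addr=0x76 blk=29 s=5: MISS | VC []
  [1] addr=0x9c blk=39 s=7: MISS | VC []
  [2] addr=0xa2 blk=40 s=0: MISS | VC []
  [3] addr=0x41 blk=16 s=0: MISS | VC [40]
  [4] addr=0x7e blk=31 s=7: MISS | VC [40, 39]
  [5] addr=0xcc blk=51 s=3: MISS | VC [40, 39]
  [6] addr=0xb4 blk=45 s=5: MISS | VC [40, 39, 29]
  [7] addr=0x42 blk=16 s=0: L1-HIT | VC [40, 39, 29]
  [8] addr=0x5c blk=23 s=7: MISS | VC [40, 39, 29, 31]
  [9] addr=0xa2 blk=40 s=0: VC-HIT | VC [16, 39, 29, 31]
  [10] addr=0xee blk=59 s=3: MISS | VC [39, 29, 31, 51]
  [11] addr=0xcd blk=51 s=3: VC-HIT | VC [39, 29, 31, 59]
  [12] addr=0x37 blk=13 s=5: MISS | VC [29, 31, 59, 45]
  [13] addr=0x7d blk=31 s=7: VC-HIT | VC [29, 23, 59, 45]
  [14] addr=0xa0 blk=40 s=0: L1-HIT | VC [29, 23, 59, 45]
  [15] addr=0x2d blk=11 s=3: MISS | VC [23, 59, 45, 51]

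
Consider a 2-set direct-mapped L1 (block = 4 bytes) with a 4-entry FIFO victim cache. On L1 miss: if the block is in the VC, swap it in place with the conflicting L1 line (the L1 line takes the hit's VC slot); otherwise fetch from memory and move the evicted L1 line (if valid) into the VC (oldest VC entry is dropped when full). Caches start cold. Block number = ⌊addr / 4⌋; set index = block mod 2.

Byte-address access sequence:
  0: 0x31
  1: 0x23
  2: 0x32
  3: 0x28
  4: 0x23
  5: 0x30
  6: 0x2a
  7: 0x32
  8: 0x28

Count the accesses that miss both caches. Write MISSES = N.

0: 0x31 (blk 12, set 0) → MISS  vc=[]
1: 0x23 (blk 8, set 0) → MISS  vc=[12]
2: 0x32 (blk 12, set 0) → VC-HIT  vc=[8]
3: 0x28 (blk 10, set 0) → MISS  vc=[8, 12]
4: 0x23 (blk 8, set 0) → VC-HIT  vc=[10, 12]
5: 0x30 (blk 12, set 0) → VC-HIT  vc=[10, 8]
6: 0x2a (blk 10, set 0) → VC-HIT  vc=[12, 8]
7: 0x32 (blk 12, set 0) → VC-HIT  vc=[10, 8]
8: 0x28 (blk 10, set 0) → VC-HIT  vc=[12, 8]

MISSES = 3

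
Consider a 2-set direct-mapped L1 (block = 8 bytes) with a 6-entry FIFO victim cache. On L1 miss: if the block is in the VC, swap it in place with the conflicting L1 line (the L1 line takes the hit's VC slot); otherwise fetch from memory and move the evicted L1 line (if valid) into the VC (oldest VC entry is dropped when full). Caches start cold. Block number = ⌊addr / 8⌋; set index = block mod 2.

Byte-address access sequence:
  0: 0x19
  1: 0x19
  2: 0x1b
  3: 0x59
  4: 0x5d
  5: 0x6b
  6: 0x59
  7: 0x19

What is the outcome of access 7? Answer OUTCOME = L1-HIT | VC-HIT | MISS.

  [0] addr=0x19 blk=3 s=1: MISS | VC []
  [1] addr=0x19 blk=3 s=1: L1-HIT | VC []
  [2] addr=0x1b blk=3 s=1: L1-HIT | VC []
  [3] addr=0x59 blk=11 s=1: MISS | VC [3]
  [4] addr=0x5d blk=11 s=1: L1-HIT | VC [3]
  [5] addr=0x6b blk=13 s=1: MISS | VC [3, 11]
  [6] addr=0x59 blk=11 s=1: VC-HIT | VC [3, 13]
  [7] addr=0x19 blk=3 s=1: VC-HIT | VC [11, 13]

OUTCOME = VC-HIT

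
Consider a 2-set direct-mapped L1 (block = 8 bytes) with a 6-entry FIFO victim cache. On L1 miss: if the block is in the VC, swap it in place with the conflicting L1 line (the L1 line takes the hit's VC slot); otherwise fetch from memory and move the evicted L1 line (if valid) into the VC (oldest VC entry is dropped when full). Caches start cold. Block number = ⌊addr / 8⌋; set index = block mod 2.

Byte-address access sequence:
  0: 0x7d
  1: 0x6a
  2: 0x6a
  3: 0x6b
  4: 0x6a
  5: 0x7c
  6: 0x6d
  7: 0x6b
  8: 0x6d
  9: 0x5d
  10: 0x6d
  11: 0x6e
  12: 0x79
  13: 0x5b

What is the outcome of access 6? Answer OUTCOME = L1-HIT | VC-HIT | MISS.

0: 0x7d (blk 15, set 1) → MISS  vc=[]
1: 0x6a (blk 13, set 1) → MISS  vc=[15]
2: 0x6a (blk 13, set 1) → L1-HIT  vc=[15]
3: 0x6b (blk 13, set 1) → L1-HIT  vc=[15]
4: 0x6a (blk 13, set 1) → L1-HIT  vc=[15]
5: 0x7c (blk 15, set 1) → VC-HIT  vc=[13]
6: 0x6d (blk 13, set 1) → VC-HIT  vc=[15]
7: 0x6b (blk 13, set 1) → L1-HIT  vc=[15]
8: 0x6d (blk 13, set 1) → L1-HIT  vc=[15]
9: 0x5d (blk 11, set 1) → MISS  vc=[15, 13]
10: 0x6d (blk 13, set 1) → VC-HIT  vc=[15, 11]
11: 0x6e (blk 13, set 1) → L1-HIT  vc=[15, 11]
12: 0x79 (blk 15, set 1) → VC-HIT  vc=[13, 11]
13: 0x5b (blk 11, set 1) → VC-HIT  vc=[13, 15]

OUTCOME = VC-HIT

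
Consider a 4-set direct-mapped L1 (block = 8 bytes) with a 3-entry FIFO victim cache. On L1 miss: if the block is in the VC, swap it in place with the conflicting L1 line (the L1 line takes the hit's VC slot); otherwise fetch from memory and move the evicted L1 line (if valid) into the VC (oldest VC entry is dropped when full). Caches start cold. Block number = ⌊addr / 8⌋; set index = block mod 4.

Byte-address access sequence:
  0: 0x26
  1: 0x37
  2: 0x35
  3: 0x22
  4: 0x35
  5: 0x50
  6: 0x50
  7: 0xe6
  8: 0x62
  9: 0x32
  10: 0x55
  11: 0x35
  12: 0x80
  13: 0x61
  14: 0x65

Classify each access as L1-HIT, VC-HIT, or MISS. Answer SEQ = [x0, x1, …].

SEQ = [MISS, MISS, L1-HIT, L1-HIT, L1-HIT, MISS, L1-HIT, MISS, MISS, VC-HIT, VC-HIT, VC-HIT, MISS, VC-HIT, L1-HIT]

  [0] addr=0x26 blk=4 s=0: MISS | VC []
  [1] addr=0x37 blk=6 s=2: MISS | VC []
  [2] addr=0x35 blk=6 s=2: L1-HIT | VC []
  [3] addr=0x22 blk=4 s=0: L1-HIT | VC []
  [4] addr=0x35 blk=6 s=2: L1-HIT | VC []
  [5] addr=0x50 blk=10 s=2: MISS | VC [6]
  [6] addr=0x50 blk=10 s=2: L1-HIT | VC [6]
  [7] addr=0xe6 blk=28 s=0: MISS | VC [6, 4]
  [8] addr=0x62 blk=12 s=0: MISS | VC [6, 4, 28]
  [9] addr=0x32 blk=6 s=2: VC-HIT | VC [10, 4, 28]
  [10] addr=0x55 blk=10 s=2: VC-HIT | VC [6, 4, 28]
  [11] addr=0x35 blk=6 s=2: VC-HIT | VC [10, 4, 28]
  [12] addr=0x80 blk=16 s=0: MISS | VC [4, 28, 12]
  [13] addr=0x61 blk=12 s=0: VC-HIT | VC [4, 28, 16]
  [14] addr=0x65 blk=12 s=0: L1-HIT | VC [4, 28, 16]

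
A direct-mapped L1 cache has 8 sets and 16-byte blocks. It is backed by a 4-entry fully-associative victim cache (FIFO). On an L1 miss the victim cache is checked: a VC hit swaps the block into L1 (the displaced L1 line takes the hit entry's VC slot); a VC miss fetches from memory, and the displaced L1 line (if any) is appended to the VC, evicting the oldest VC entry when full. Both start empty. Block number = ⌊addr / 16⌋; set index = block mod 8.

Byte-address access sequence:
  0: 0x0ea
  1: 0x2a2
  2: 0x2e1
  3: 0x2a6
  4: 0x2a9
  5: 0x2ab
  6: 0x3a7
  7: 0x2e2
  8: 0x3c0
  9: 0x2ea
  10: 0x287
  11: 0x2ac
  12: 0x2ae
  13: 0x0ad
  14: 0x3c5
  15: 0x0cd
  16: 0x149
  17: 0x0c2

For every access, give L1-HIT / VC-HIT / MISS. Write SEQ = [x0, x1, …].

SEQ = [MISS, MISS, MISS, L1-HIT, L1-HIT, L1-HIT, MISS, L1-HIT, MISS, L1-HIT, MISS, VC-HIT, L1-HIT, MISS, L1-HIT, MISS, MISS, VC-HIT]

0: 0xea (blk 14, set 6) → MISS  vc=[]
1: 0x2a2 (blk 42, set 2) → MISS  vc=[]
2: 0x2e1 (blk 46, set 6) → MISS  vc=[14]
3: 0x2a6 (blk 42, set 2) → L1-HIT  vc=[14]
4: 0x2a9 (blk 42, set 2) → L1-HIT  vc=[14]
5: 0x2ab (blk 42, set 2) → L1-HIT  vc=[14]
6: 0x3a7 (blk 58, set 2) → MISS  vc=[14, 42]
7: 0x2e2 (blk 46, set 6) → L1-HIT  vc=[14, 42]
8: 0x3c0 (blk 60, set 4) → MISS  vc=[14, 42]
9: 0x2ea (blk 46, set 6) → L1-HIT  vc=[14, 42]
10: 0x287 (blk 40, set 0) → MISS  vc=[14, 42]
11: 0x2ac (blk 42, set 2) → VC-HIT  vc=[14, 58]
12: 0x2ae (blk 42, set 2) → L1-HIT  vc=[14, 58]
13: 0xad (blk 10, set 2) → MISS  vc=[14, 58, 42]
14: 0x3c5 (blk 60, set 4) → L1-HIT  vc=[14, 58, 42]
15: 0xcd (blk 12, set 4) → MISS  vc=[14, 58, 42, 60]
16: 0x149 (blk 20, set 4) → MISS  vc=[58, 42, 60, 12]
17: 0xc2 (blk 12, set 4) → VC-HIT  vc=[58, 42, 60, 20]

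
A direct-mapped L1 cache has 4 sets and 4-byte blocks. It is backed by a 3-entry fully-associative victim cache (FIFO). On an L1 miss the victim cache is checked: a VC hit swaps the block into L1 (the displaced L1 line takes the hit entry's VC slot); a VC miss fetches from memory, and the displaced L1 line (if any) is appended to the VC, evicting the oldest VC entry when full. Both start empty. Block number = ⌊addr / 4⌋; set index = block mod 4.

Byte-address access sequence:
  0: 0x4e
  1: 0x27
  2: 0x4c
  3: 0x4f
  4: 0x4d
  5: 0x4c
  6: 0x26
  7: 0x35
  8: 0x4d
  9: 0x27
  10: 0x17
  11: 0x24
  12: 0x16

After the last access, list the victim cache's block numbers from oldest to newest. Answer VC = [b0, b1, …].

VC = [13, 9]

0: 0x4e (blk 19, set 3) → MISS  vc=[]
1: 0x27 (blk 9, set 1) → MISS  vc=[]
2: 0x4c (blk 19, set 3) → L1-HIT  vc=[]
3: 0x4f (blk 19, set 3) → L1-HIT  vc=[]
4: 0x4d (blk 19, set 3) → L1-HIT  vc=[]
5: 0x4c (blk 19, set 3) → L1-HIT  vc=[]
6: 0x26 (blk 9, set 1) → L1-HIT  vc=[]
7: 0x35 (blk 13, set 1) → MISS  vc=[9]
8: 0x4d (blk 19, set 3) → L1-HIT  vc=[9]
9: 0x27 (blk 9, set 1) → VC-HIT  vc=[13]
10: 0x17 (blk 5, set 1) → MISS  vc=[13, 9]
11: 0x24 (blk 9, set 1) → VC-HIT  vc=[13, 5]
12: 0x16 (blk 5, set 1) → VC-HIT  vc=[13, 9]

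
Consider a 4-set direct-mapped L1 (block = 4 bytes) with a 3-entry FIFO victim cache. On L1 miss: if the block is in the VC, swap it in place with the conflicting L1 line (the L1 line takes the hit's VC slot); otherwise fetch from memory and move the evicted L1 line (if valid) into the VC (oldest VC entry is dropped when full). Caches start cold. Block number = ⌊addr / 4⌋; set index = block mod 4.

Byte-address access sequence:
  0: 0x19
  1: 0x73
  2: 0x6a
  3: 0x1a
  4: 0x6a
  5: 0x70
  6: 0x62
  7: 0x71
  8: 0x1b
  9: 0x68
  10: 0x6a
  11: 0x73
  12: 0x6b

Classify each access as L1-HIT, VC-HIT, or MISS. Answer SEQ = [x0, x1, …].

#0 0x19→b6/s2 MISS; vc=[]
#1 0x73→b28/s0 MISS; vc=[]
#2 0x6a→b26/s2 MISS; vc=[6]
#3 0x1a→b6/s2 VC-HIT; vc=[26]
#4 0x6a→b26/s2 VC-HIT; vc=[6]
#5 0x70→b28/s0 L1-HIT; vc=[6]
#6 0x62→b24/s0 MISS; vc=[6,28]
#7 0x71→b28/s0 VC-HIT; vc=[6,24]
#8 0x1b→b6/s2 VC-HIT; vc=[26,24]
#9 0x68→b26/s2 VC-HIT; vc=[6,24]
#10 0x6a→b26/s2 L1-HIT; vc=[6,24]
#11 0x73→b28/s0 L1-HIT; vc=[6,24]
#12 0x6b→b26/s2 L1-HIT; vc=[6,24]

SEQ = [MISS, MISS, MISS, VC-HIT, VC-HIT, L1-HIT, MISS, VC-HIT, VC-HIT, VC-HIT, L1-HIT, L1-HIT, L1-HIT]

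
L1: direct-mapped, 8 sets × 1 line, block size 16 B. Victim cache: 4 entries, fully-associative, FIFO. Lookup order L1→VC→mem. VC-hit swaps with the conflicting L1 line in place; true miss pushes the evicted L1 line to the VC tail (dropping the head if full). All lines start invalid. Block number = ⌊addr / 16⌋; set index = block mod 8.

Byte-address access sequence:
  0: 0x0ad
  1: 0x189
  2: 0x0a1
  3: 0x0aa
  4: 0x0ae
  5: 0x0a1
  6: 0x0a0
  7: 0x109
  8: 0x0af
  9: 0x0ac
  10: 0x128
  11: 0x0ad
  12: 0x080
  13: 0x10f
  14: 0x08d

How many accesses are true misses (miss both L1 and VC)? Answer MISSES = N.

MISSES = 5

0: 0xad (blk 10, set 2) → MISS  vc=[]
1: 0x189 (blk 24, set 0) → MISS  vc=[]
2: 0xa1 (blk 10, set 2) → L1-HIT  vc=[]
3: 0xaa (blk 10, set 2) → L1-HIT  vc=[]
4: 0xae (blk 10, set 2) → L1-HIT  vc=[]
5: 0xa1 (blk 10, set 2) → L1-HIT  vc=[]
6: 0xa0 (blk 10, set 2) → L1-HIT  vc=[]
7: 0x109 (blk 16, set 0) → MISS  vc=[24]
8: 0xaf (blk 10, set 2) → L1-HIT  vc=[24]
9: 0xac (blk 10, set 2) → L1-HIT  vc=[24]
10: 0x128 (blk 18, set 2) → MISS  vc=[24, 10]
11: 0xad (blk 10, set 2) → VC-HIT  vc=[24, 18]
12: 0x80 (blk 8, set 0) → MISS  vc=[24, 18, 16]
13: 0x10f (blk 16, set 0) → VC-HIT  vc=[24, 18, 8]
14: 0x8d (blk 8, set 0) → VC-HIT  vc=[24, 18, 16]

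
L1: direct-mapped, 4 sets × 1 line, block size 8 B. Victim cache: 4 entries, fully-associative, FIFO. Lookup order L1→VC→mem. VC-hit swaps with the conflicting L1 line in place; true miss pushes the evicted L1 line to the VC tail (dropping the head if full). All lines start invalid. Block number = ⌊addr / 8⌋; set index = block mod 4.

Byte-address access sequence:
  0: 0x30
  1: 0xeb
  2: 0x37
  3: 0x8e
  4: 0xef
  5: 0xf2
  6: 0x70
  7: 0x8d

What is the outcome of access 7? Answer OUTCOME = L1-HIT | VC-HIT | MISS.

OUTCOME = VC-HIT

#0 0x30→b6/s2 MISS; vc=[]
#1 0xeb→b29/s1 MISS; vc=[]
#2 0x37→b6/s2 L1-HIT; vc=[]
#3 0x8e→b17/s1 MISS; vc=[29]
#4 0xef→b29/s1 VC-HIT; vc=[17]
#5 0xf2→b30/s2 MISS; vc=[17,6]
#6 0x70→b14/s2 MISS; vc=[17,6,30]
#7 0x8d→b17/s1 VC-HIT; vc=[29,6,30]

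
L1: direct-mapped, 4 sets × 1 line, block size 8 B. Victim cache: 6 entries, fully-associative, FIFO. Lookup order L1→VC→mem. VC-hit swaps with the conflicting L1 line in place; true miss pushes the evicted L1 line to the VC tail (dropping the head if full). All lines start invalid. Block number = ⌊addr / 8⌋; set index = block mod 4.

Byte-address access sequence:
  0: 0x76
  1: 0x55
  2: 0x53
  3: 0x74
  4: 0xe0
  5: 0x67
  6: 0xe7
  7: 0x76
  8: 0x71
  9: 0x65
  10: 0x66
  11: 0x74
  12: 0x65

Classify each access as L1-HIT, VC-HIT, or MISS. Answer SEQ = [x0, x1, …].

SEQ = [MISS, MISS, L1-HIT, VC-HIT, MISS, MISS, VC-HIT, L1-HIT, L1-HIT, VC-HIT, L1-HIT, L1-HIT, L1-HIT]

0: 0x76 (blk 14, set 2) → MISS  vc=[]
1: 0x55 (blk 10, set 2) → MISS  vc=[14]
2: 0x53 (blk 10, set 2) → L1-HIT  vc=[14]
3: 0x74 (blk 14, set 2) → VC-HIT  vc=[10]
4: 0xe0 (blk 28, set 0) → MISS  vc=[10]
5: 0x67 (blk 12, set 0) → MISS  vc=[10, 28]
6: 0xe7 (blk 28, set 0) → VC-HIT  vc=[10, 12]
7: 0x76 (blk 14, set 2) → L1-HIT  vc=[10, 12]
8: 0x71 (blk 14, set 2) → L1-HIT  vc=[10, 12]
9: 0x65 (blk 12, set 0) → VC-HIT  vc=[10, 28]
10: 0x66 (blk 12, set 0) → L1-HIT  vc=[10, 28]
11: 0x74 (blk 14, set 2) → L1-HIT  vc=[10, 28]
12: 0x65 (blk 12, set 0) → L1-HIT  vc=[10, 28]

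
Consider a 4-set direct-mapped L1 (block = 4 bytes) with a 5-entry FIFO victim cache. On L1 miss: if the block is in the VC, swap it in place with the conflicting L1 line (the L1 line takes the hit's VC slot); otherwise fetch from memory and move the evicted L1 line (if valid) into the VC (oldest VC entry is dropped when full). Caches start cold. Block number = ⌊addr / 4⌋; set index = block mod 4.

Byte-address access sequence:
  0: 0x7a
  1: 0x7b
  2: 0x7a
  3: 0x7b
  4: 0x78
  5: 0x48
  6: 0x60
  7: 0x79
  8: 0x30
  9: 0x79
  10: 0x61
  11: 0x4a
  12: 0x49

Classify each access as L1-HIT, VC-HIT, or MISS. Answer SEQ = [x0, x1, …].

SEQ = [MISS, L1-HIT, L1-HIT, L1-HIT, L1-HIT, MISS, MISS, VC-HIT, MISS, L1-HIT, VC-HIT, VC-HIT, L1-HIT]

#0 0x7a→b30/s2 MISS; vc=[]
#1 0x7b→b30/s2 L1-HIT; vc=[]
#2 0x7a→b30/s2 L1-HIT; vc=[]
#3 0x7b→b30/s2 L1-HIT; vc=[]
#4 0x78→b30/s2 L1-HIT; vc=[]
#5 0x48→b18/s2 MISS; vc=[30]
#6 0x60→b24/s0 MISS; vc=[30]
#7 0x79→b30/s2 VC-HIT; vc=[18]
#8 0x30→b12/s0 MISS; vc=[18,24]
#9 0x79→b30/s2 L1-HIT; vc=[18,24]
#10 0x61→b24/s0 VC-HIT; vc=[18,12]
#11 0x4a→b18/s2 VC-HIT; vc=[30,12]
#12 0x49→b18/s2 L1-HIT; vc=[30,12]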